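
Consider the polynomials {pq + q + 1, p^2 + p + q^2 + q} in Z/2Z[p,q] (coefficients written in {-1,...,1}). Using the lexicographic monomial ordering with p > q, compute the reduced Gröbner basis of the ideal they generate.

G = {p + q^3 + q^2, q^4 + q^3 + q + 1}

Buchberger's algorithm terminates because the ascending chain of leading-term ideals stabilizes.

f_1 = pq + q + 1, LT = pq.
f_2 = p^2 + p + q^2 + q, LT = p^2.

S(f_1,f_2): lcm = p^2q. S = p + q^3 + q^2.
  leading term p: no divisor's leading term divides it; move p to the remainder.
  leading term q^3: no divisor's leading term divides it; move q^3 to the remainder.
  leading term q^2: no divisor's leading term divides it; move q^2 to the remainder.
  remainder p + q^3 + q^2 ≠ 0; add g_3 = p + q^3 + q^2 to the basis.

S(f_1,g_3): lcm = pq. S = q^4 + q^3 + q + 1.
  leading term q^4: no divisor's leading term divides it; move q^4 to the remainder.
  leading term q^3: no divisor's leading term divides it; move q^3 to the remainder.
  leading term q: no divisor's leading term divides it; move q to the remainder.
  leading term 1: no divisor's leading term divides it; move 1 to the remainder.
  remainder q^4 + q^3 + q + 1 ≠ 0; add g_4 = q^4 + q^3 + q + 1 to the basis.

S(f_2,g_3): lcm = p^2. S = pq^3 + pq^2 + p + q^2 + q.
  leading term pq^3: subtract (q^2)·f_1 from pq^3 + pq^2 + p + q^2 + q → pq^2 + p + q^3 + q
  leading term pq^2: subtract (q)·f_1 from pq^2 + p + q^3 + q → p + q^3 + q^2
  leading term p: subtract (1)·g_3 from p + q^3 + q^2 → 0
  remainder 0.

S(f_1,g_4): lcm = pq^4. S = pq^3 + pq + p + q^4 + q^3.
  leading term pq^3: subtract (q^2)·f_1 from pq^3 + pq + p + q^4 + q^3 → pq + p + q^4 + q^2
  leading term pq: subtract (1)·f_1 from pq + p + q^4 + q^2 → p + q^4 + q^2 + q + 1
  leading term p: subtract (1)·g_3 from p + q^4 + q^2 + q + 1 → q^4 + q^3 + q + 1
  leading term q^4: subtract (1)·g_4 from q^4 + q^3 + q + 1 → 0
  remainder 0.

S(f_2,g_4): leading monomials are coprime, so the S-polynomial reduces to 0 (Buchberger's first criterion).
S(g_3,g_4): leading monomials are coprime, so the S-polynomial reduces to 0 (Buchberger's first criterion).
Every S-polynomial of the final basis reduces to 0, so we have a Gröbner basis.
Inter-reduce: drop elements whose leading term is divisible by another's, tail-reduce, and make monic.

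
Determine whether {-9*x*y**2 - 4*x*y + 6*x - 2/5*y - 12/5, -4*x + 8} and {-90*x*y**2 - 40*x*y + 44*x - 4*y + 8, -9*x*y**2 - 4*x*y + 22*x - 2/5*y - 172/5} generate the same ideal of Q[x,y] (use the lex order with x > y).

Yes, the ideals are equal.

Two ideals are equal iff their reduced Gröbner bases coincide (the reduced basis is unique for a fixed ordering).
Buchberger on the first generating set:
f_1 = -9*x*y**2 - 4*x*y + 6*x - 2/5*y - 12/5, LT = x*y**2.
f_2 = -4*x + 8, LT = x.

S(f_1,f_2): lcm = x*y**2. S = 4/9*x*y - 2/3*x + 2*y**2 + 2/45*y + 4/15.
  reduce S modulo (f_1, f_2):
  remainder 2*y**2 + 14/15*y - 16/15 ≠ 0; add g_3 = 2*y**2 + 14/15*y - 16/15 to the basis.

The other S-polynomials (S(f_1,g_3), S(f_2,g_3)) all reduce to 0 modulo the current basis, so we have a Gröbner basis.
Inter-reduce: drop elements whose leading term is divisible by another's, tail-reduce, and make monic.
Reduced Gröbner basis: {x - 2, y**2 + 7/15*y - 8/15}.

Buchberger on the second generating set:
h_1 = -90*x*y**2 - 40*x*y + 44*x - 4*y + 8, LT = x*y**2.
h_2 = -9*x*y**2 - 4*x*y + 22*x - 2/5*y - 172/5, LT = x*y**2.

S(h_1,h_2): lcm = x*y**2. S = 88/45*x - 176/45.
  reduce S modulo (h_1, h_2):
  remainder 88/45*x - 176/45 ≠ 0; add k_3 = 88/45*x - 176/45 to the basis.

S(h_1,k_3): lcm = x*y**2. S = 4/9*x*y - 22/45*x + 2*y**2 + 2/45*y - 4/45.
  reduce S modulo (h_1, h_2, k_3):
  remainder 2*y**2 + 14/15*y - 16/15 ≠ 0; add k_4 = 2*y**2 + 14/15*y - 16/15 to the basis.

The other S-polynomials (S(h_2,k_3), S(h_1,k_4), S(h_2,k_4), S(k_3,k_4)) all reduce to 0 modulo the current basis, so we have a Gröbner basis.
Inter-reduce: drop elements whose leading term is divisible by another's, tail-reduce, and make monic.
Reduced Gröbner basis: {x - 2, y**2 + 7/15*y - 8/15}.

These coincide, so the ideals are equal.
The choice of monomial ordering does not affect the verdict — as long as both bases are computed under the same ordering, their equality decides ideal equality.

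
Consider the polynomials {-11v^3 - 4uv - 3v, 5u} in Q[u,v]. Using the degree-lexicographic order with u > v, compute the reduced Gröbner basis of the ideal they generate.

G = {v^3 + 3/11v, u}

f_1 = -11v^3 - 4uv - 3v, LT = v^3.
f_2 = 5u, LT = u.

S(f_1,f_2): leading monomials are coprime, so the S-polynomial reduces to 0 (Buchberger's first criterion).
Every S-polynomial of the final basis reduces to 0, so we have a Gröbner basis.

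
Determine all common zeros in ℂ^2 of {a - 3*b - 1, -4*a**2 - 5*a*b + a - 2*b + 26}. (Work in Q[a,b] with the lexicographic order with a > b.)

Compute a lex Gröbner basis by Buchberger's algorithm.
f_1 = a - 3*b - 1, LT = a.
f_2 = -4*a**2 - 5*a*b + a - 2*b + 26, LT = a**2.

S(f_1,f_2): lcm = a**2. S = -17/4*a*b - 3/4*a - 1/2*b + 13/2.
  reduce S modulo (f_1, f_2):
  remainder -51/4*b**2 - 7*b + 23/4 ≠ 0; add h_3 = -51/4*b**2 - 7*b + 23/4 to the basis.

The other S-polynomials (S(f_1,h_3), S(f_2,h_3)) all reduce to 0 modulo the current basis, so we have a Gröbner basis.
Inter-reduce: drop elements whose leading term is divisible by another's, tail-reduce, and make monic.
Reduced Gröbner basis: {a - 3*b - 1, b**2 + 28/51*b - 23/51}.

Since the basis is lex-ordered, b**2 + 28/51*b - 23/51 is univariate in b. Its roots are {-1, 23/51}. Back-substituting each root into the other basis elements fixes the other coordinates.
  b = -1: the earlier basis element becomes a + 2 = 0, giving a = -2 — point (-2, -1).
  b = 23/51: the earlier basis element becomes a - 40/17 = 0, giving a = 40/17 — point (40/17, 23/51).

{(-2, -1), (40/17, 23/51)}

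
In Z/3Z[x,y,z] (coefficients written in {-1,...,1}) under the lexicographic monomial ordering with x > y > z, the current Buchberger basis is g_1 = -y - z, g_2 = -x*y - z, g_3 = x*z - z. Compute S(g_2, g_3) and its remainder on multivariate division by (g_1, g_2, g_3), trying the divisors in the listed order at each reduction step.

lcm(LM(g_2), LM(g_3)) = x*y*z.
S = (lcm/LT(g_2))·g_2 − (lcm/LT(g_3))·g_3 = y*z + z**2.
Reduce S modulo (g_1, g_2, g_3) in that order:
  leading term y*z: subtract (-z)·g_1 from y*z + z**2 → 0
The remainder is 0, so this S-polynomial contributes no new basis element.

S(g_2, g_3) = y*z + z**2; remainder on division = 0.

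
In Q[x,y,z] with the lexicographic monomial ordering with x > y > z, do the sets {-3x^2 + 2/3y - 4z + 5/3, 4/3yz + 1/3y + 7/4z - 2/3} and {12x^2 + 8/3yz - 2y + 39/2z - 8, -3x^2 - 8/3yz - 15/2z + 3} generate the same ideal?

Yes, the ideals are equal.

For a fixed monomial order, each ideal has a unique reduced Gröbner basis; comparing bases decides equality.
Buchberger on the first generating set:
f_1 = -3x^2 + 2/3y - 4z + 5/3, LT = x^2.
f_2 = 4/3yz + 1/3y + 7/4z - 2/3, LT = yz.

The S-polynomials (S(f_1,f_2)) all reduce to 0 modulo the current basis, so we have a Gröbner basis.
Inter-reduce: drop elements whose leading term is divisible by another's, tail-reduce, and make monic.
Reduced Gröbner basis: {x^2 - 2/9y + 4/3z - 5/9, yz + 1/4y + 21/16z - 1/2}.

Buchberger on the second generating set:
h_1 = 12x^2 + 8/3yz - 2y + 39/2z - 8, LT = x^2.
h_2 = -3x^2 - 8/3yz - 15/2z + 3, LT = x^2.

S(h_1,h_2): lcm = x^2. S = -2/3yz - 1/6y - 7/8z + 1/3.
  reduce S modulo (h_1, h_2):
  remainder -2/3yz - 1/6y - 7/8z + 1/3 ≠ 0; add k_3 = -2/3yz - 1/6y - 7/8z + 1/3 to the basis.

The other S-polynomials (S(h_1,k_3), S(h_2,k_3)) all reduce to 0 modulo the current basis, so we have a Gröbner basis.
Inter-reduce: drop elements whose leading term is divisible by another's, tail-reduce, and make monic.
Reduced Gröbner basis: {x^2 - 2/9y + 4/3z - 5/9, yz + 1/4y + 21/16z - 1/2}.

Same reduced basis, so the two generating sets span the same ideal.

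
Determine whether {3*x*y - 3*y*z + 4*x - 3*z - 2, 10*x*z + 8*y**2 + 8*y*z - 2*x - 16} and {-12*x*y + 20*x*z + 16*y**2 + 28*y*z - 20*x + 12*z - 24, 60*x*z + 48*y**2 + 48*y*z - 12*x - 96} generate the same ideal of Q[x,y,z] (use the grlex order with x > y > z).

Yes, the ideals are equal.

Two ideals are equal iff their reduced Gröbner bases coincide (the reduced basis is unique for a fixed ordering).
Buchberger on the first generating set:
f_1 = 3*x*y - 3*y*z + 4*x - 3*z - 2, LT = x*y.
f_2 = 10*x*z + 8*y**2 + 8*y*z - 2*x - 16, LT = x*z.

S(f_1,f_2): lcm = x*y*z. S = -4/5*y**3 - 4/5*y**2*z - y*z**2 + 1/5*x*y + 4/3*x*z - z**2 + 8/5*y - 2/3*z.
  leading term y**3: no divisor's leading term divides it; move -4/5*y**3 to the remainder.
  leading term y**2*z: no divisor's leading term divides it; move -4/5*y**2*z to the remainder.
  leading term y*z**2: no divisor's leading term divides it; move -y*z**2 to the remainder.
  leading term x*y: subtract (1/15)·f_1 from 1/5*x*y + 4/3*x*z - z**2 + 8/5*y - 2/3*z → 4/3*x*z + 1/5*y*z - z**2 - 4/15*x + 8/5*y - 7/15*z + 2/15
  leading term x*z: subtract (2/15)·f_2 from 4/3*x*z + 1/5*y*z - z**2 - 4/15*x + 8/5*y - 7/15*z + 2/15 → -16/15*y**2 - 13/15*y*z - z**2 + 8/5*y - 7/15*z + 34/15
  leading term y**2: no divisor's leading term divides it; move -16/15*y**2 to the remainder.
  leading term y*z: no divisor's leading term divides it; move -13/15*y*z to the remainder.
  leading term z**2: no divisor's leading term divides it; move -z**2 to the remainder.
  leading term y: no divisor's leading term divides it; move 8/5*y to the remainder.
  leading term z: no divisor's leading term divides it; move -7/15*z to the remainder.
  leading term 1: no divisor's leading term divides it; move 34/15 to the remainder.
  remainder -4/5*y**3 - 4/5*y**2*z - y*z**2 - 16/15*y**2 - 13/15*y*z - z**2 + 8/5*y - 7/15*z + 34/15 ≠ 0; add g_3 = -4/5*y**3 - 4/5*y**2*z - y*z**2 - 16/15*y**2 - 13/15*y*z - z**2 + 8/5*y - 7/15*z + 34/15 to the basis.

The other S-polynomials (S(f_1,g_3), S(f_2,g_3)) all reduce to 0 modulo the current basis, so we have a Gröbner basis.
Inter-reduce: drop elements whose leading term is divisible by another's, tail-reduce, and make monic.
Reduced Gröbner basis: {y**3 + y**2*z + 5/4*y*z**2 + 4/3*y**2 + 13/12*y*z + 5/4*z**2 - 2*y + 7/12*z - 17/6, x*y - y*z + 4/3*x - z - 2/3, x*z + 4/5*y**2 + 4/5*y*z - 1/5*x - 8/5}.

Buchberger on the second generating set:
h_1 = -12*x*y + 20*x*z + 16*y**2 + 28*y*z - 20*x + 12*z - 24, LT = x*y.
h_2 = 60*x*z + 48*y**2 + 48*y*z - 12*x - 96, LT = x*z.

S(h_1,h_2): lcm = x*y*z. S = -5/3*x*z**2 - 4/5*y**3 - 32/15*y**2*z - 7/3*y*z**2 + 1/5*x*y + 5/3*x*z - z**2 + 8/5*y + 2*z.
  leading term x*z**2: subtract (-1/36*z)·h_2 from -5/3*x*z**2 - 4/5*y**3 - 32/15*y**2*z - 7/3*y*z**2 + 1/5*x*y + 5/3*x*z - z**2 + 8/5*y + 2*z → -4/5*y**3 - 4/5*y**2*z - y*z**2 + 1/5*x*y + 4/3*x*z - z**2 + 8/5*y - 2/3*z
  leading term y**3: no divisor's leading term divides it; move -4/5*y**3 to the remainder.
  leading term y**2*z: no divisor's leading term divides it; move -4/5*y**2*z to the remainder.
  leading term y*z**2: no divisor's leading term divides it; move -y*z**2 to the remainder.
  leading term x*y: subtract (-1/60)·h_1 from 1/5*x*y + 4/3*x*z - z**2 + 8/5*y - 2/3*z → 5/3*x*z + 4/15*y**2 + 7/15*y*z - z**2 - 1/3*x + 8/5*y - 7/15*z - 2/5
  leading term x*z: subtract (1/36)·h_2 from 5/3*x*z + 4/15*y**2 + 7/15*y*z - z**2 - 1/3*x + 8/5*y - 7/15*z - 2/5 → -16/15*y**2 - 13/15*y*z - z**2 + 8/5*y - 7/15*z + 34/15
  leading term y**2: no divisor's leading term divides it; move -16/15*y**2 to the remainder.
  leading term y*z: no divisor's leading term divides it; move -13/15*y*z to the remainder.
  leading term z**2: no divisor's leading term divides it; move -z**2 to the remainder.
  leading term y: no divisor's leading term divides it; move 8/5*y to the remainder.
  leading term z: no divisor's leading term divides it; move -7/15*z to the remainder.
  leading term 1: no divisor's leading term divides it; move 34/15 to the remainder.
  remainder -4/5*y**3 - 4/5*y**2*z - y*z**2 - 16/15*y**2 - 13/15*y*z - z**2 + 8/5*y - 7/15*z + 34/15 ≠ 0; add k_3 = -4/5*y**3 - 4/5*y**2*z - y*z**2 - 16/15*y**2 - 13/15*y*z - z**2 + 8/5*y - 7/15*z + 34/15 to the basis.

The other S-polynomials (S(h_1,k_3), S(h_2,k_3)) all reduce to 0 modulo the current basis, so we have a Gröbner basis.
Inter-reduce: drop elements whose leading term is divisible by another's, tail-reduce, and make monic.
Reduced Gröbner basis: {y**3 + y**2*z + 5/4*y*z**2 + 4/3*y**2 + 13/12*y*z + 5/4*z**2 - 2*y + 7/12*z - 17/6, x*y - y*z + 4/3*x - z - 2/3, x*z + 4/5*y**2 + 4/5*y*z - 1/5*x - 8/5}.

These coincide, so the ideals are equal.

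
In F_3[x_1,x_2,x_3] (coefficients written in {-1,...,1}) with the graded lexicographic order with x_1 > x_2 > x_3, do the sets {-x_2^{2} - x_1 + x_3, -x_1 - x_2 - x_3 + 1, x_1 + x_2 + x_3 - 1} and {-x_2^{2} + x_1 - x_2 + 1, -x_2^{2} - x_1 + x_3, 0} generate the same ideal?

Two ideals are equal iff their reduced Gröbner bases coincide (the reduced basis is unique for a fixed ordering).
Buchberger on the first generating set:
f_1 = -x_2^{2} - x_1 + x_3, LT = x_2^{2}.
f_2 = -x_1 - x_2 - x_3 + 1, LT = x_1.
f_3 = x_1 + x_2 + x_3 - 1, LT = x_1.

The S-polynomials (S(f_1,f_2), S(f_1,f_3), S(f_2,f_3)) all reduce to 0 modulo the current basis, so we have a Gröbner basis.
Inter-reduce: drop elements whose leading term is divisible by another's, tail-reduce, and make monic.
Reduced Gröbner basis: {x_2^{2} - x_2 + x_3 + 1, x_1 + x_2 + x_3 - 1}.

Buchberger on the second generating set:
h_1 = -x_2^{2} + x_1 - x_2 + 1, LT = x_2^{2}.
h_2 = -x_2^{2} - x_1 + x_3, LT = x_2^{2}.

S(h_1,h_2): lcm = x_2^{2}. S = x_1 + x_2 + x_3 - 1.
  reduce S modulo (h_1, h_2):
  remainder x_1 + x_2 + x_3 - 1 ≠ 0; add k_3 = x_1 + x_2 + x_3 - 1 to the basis.

The other S-polynomials (S(h_1,k_3), S(h_2,k_3)) all reduce to 0 modulo the current basis, so we have a Gröbner basis.
Inter-reduce: drop elements whose leading term is divisible by another's, tail-reduce, and make monic.
Reduced Gröbner basis: {x_2^{2} - x_2 + x_3 + 1, x_1 + x_2 + x_3 - 1}.

Same reduced basis, so the two generating sets span the same ideal.

Yes, the ideals are equal.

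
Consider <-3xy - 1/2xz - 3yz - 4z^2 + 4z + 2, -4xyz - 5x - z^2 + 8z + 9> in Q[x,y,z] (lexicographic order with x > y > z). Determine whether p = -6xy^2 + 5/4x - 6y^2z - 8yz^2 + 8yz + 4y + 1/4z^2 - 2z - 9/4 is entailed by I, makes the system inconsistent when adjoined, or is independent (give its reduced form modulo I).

First compute the reduced Gröbner basis of I by Buchberger's algorithm.
f_1 = -3xy - 1/2xz - 3yz - 4z^2 + 4z + 2, LT = xy.
f_2 = -4xyz - 5x - z^2 + 8z + 9, LT = xyz.

S(f_1,f_2): lcm = xyz. S = 1/6xz^2 - 5/4x + yz^2 + 4/3z^3 - 19/12z^2 + 4/3z + 9/4.
  leading term xz^2: no divisor's leading term divides it; move 1/6xz^2 to the remainder.
  leading term x: no divisor's leading term divides it; move -5/4x to the remainder.
  leading term yz^2: no divisor's leading term divides it; move yz^2 to the remainder.
  leading term z^3: no divisor's leading term divides it; move 4/3z^3 to the remainder.
  leading term z^2: no divisor's leading term divides it; move -19/12z^2 to the remainder.
  leading term z: no divisor's leading term divides it; move 4/3z to the remainder.
  leading term 1: no divisor's leading term divides it; move 9/4 to the remainder.
  remainder 1/6xz^2 - 5/4x + yz^2 + 4/3z^3 - 19/12z^2 + 4/3z + 9/4 ≠ 0; add h_3 = 1/6xz^2 - 5/4x + yz^2 + 4/3z^3 - 19/12z^2 + 4/3z + 9/4 to the basis.

S(f_1,h_3): lcm = xyz^2. S = 15/2xy + 1/6xz^3 - 6y^2z^2 - 7yz^3 + 19/2yz^2 - 8yz - 27/2y + 4/3z^4 - 4/3z^3 - 2/3z^2.
  leading term xy: subtract (-5/2)·f_1 from 15/2xy + 1/6xz^3 - 6y^2z^2 - 7yz^3 + 19/2yz^2 - 8yz - 27/2y + 4/3z^4 - 4/3z^3 - 2/3z^2 → 1/6xz^3 - 5/4xz - 6y^2z^2 - 7yz^3 + 19/2yz^2 - 31/2yz - 27/2y + 4/3z^4 - 4/3z^3 - 32/3z^2 + 10z + 5
  leading term xz^3: subtract (z)·h_3 from 1/6xz^3 - 5/4xz - 6y^2z^2 - 7yz^3 + 19/2yz^2 - 31/2yz - 27/2y + 4/3z^4 - 4/3z^3 - 32/3z^2 + 10z + 5 → -6y^2z^2 - 8yz^3 + 19/2yz^2 - 31/2yz - 27/2y + 1/4z^3 - 12z^2 + 31/4z + 5
  leading term y^2z^2: no divisor's leading term divides it; move -6y^2z^2 to the remainder.
  leading term yz^3: no divisor's leading term divides it; move -8yz^3 to the remainder.
  leading term yz^2: no divisor's leading term divides it; move 19/2yz^2 to the remainder.
  leading term yz: no divisor's leading term divides it; move -31/2yz to the remainder.
  leading term y: no divisor's leading term divides it; move -27/2y to the remainder.
  leading term z^3: no divisor's leading term divides it; move 1/4z^3 to the remainder.
  leading term z^2: no divisor's leading term divides it; move -12z^2 to the remainder.
  leading term z: no divisor's leading term divides it; move 31/4z to the remainder.
  leading term 1: no divisor's leading term divides it; move 5 to the remainder.
  remainder -6y^2z^2 - 8yz^3 + 19/2yz^2 - 31/2yz - 27/2y + 1/4z^3 - 12z^2 + 31/4z + 5 ≠ 0; add h_4 = -6y^2z^2 - 8yz^3 + 19/2yz^2 - 31/2yz - 27/2y + 1/4z^3 - 12z^2 + 31/4z + 5 to the basis.

The other S-polynomials (S(f_2,h_3), S(f_1,h_4), S(f_2,h_4), S(h_3,h_4)) all reduce to 0 modulo the current basis, so we have a Gröbner basis.
Inter-reduce: drop elements whose leading term is divisible by another's, tail-reduce, and make monic.
Reduced Gröbner basis: {xy + 1/6xz + yz + 4/3z^2 - 4/3z - 2/3, xz^2 - 15/2x + 6yz^2 + 8z^3 - 19/2z^2 + 8z + 27/2, y^2z^2 + 4/3yz^3 - 19/12yz^2 + 31/12yz + 9/4y - 1/24z^3 + 2z^2 - 31/24z - 5/6}.
Label its elements g_1 = xy + 1/6xz + yz + 4/3z^2 - 4/3z - 2/3, g_2 = xz^2 - 15/2x + 6yz^2 + 8z^3 - 19/2z^2 + 8z + 27/2, g_3 = y^2z^2 + 4/3yz^3 - 19/12yz^2 + 31/12yz + 9/4y - 1/24z^3 + 2z^2 - 31/24z - 5/6.

Reduce p = -6xy^2 + 5/4x - 6y^2z - 8yz^2 + 8yz + 4y + 1/4z^2 - 2z - 9/4 modulo G:
  leading term xy^2: subtract (-6y)·g_1 from -6xy^2 + 5/4x - 6y^2z - 8yz^2 + 8yz + 4y + 1/4z^2 - 2z - 9/4 → xyz + 5/4x + 1/4z^2 - 2z - 9/4
  leading term xyz: subtract (z)·g_1 from xyz + 5/4x + 1/4z^2 - 2z - 9/4 → -1/6xz^2 + 5/4x - yz^2 - 4/3z^3 + 19/12z^2 - 4/3z - 9/4
  leading term xz^2: subtract (-1/6)·g_2 from -1/6xz^2 + 5/4x - yz^2 - 4/3z^3 + 19/12z^2 - 4/3z - 9/4 → 0
  normal form = 0.
Since the normal form is 0, p ∈ I.

-6xy^2 + 5/4x - 6y^2z - 8yz^2 + 8yz + 4y + 1/4z^2 - 2z - 9/4 lies in I (it reduces to 0).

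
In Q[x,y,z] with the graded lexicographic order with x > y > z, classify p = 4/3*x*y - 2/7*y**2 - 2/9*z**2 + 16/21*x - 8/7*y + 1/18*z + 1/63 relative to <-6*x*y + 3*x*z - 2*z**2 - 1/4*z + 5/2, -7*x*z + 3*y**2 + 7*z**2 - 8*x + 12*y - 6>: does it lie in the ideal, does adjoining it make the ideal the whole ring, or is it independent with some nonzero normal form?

4/3*x*y - 2/7*y**2 - 2/9*z**2 + 16/21*x - 8/7*y + 1/18*z + 1/63 lies in I (it reduces to 0).

First compute the reduced Gröbner basis of I by Buchberger's algorithm.
f_1 = -6*x*y + 3*x*z - 2*z**2 - 1/4*z + 5/2, LT = x*y.
f_2 = -7*x*z + 3*y**2 + 7*z**2 - 8*x + 12*y - 6, LT = x*z.

S(f_1,f_2): lcm = x*y*z. S = -1/2*x*z**2 + 3/7*y**3 + y*z**2 + 1/3*z**3 - 8/7*x*y + 12/7*y**2 + 1/24*z**2 - 6/7*y - 5/12*z.
  leading term x*z**2: subtract (1/14*z)·f_2 from -1/2*x*z**2 + 3/7*y**3 + y*z**2 + 1/3*z**3 - 8/7*x*y + 12/7*y**2 + 1/24*z**2 - 6/7*y - 5/12*z → 3/7*y**3 - 3/14*y**2*z + y*z**2 - 1/6*z**3 - 8/7*x*y + 4/7*x*z + 12/7*y**2 - 6/7*y*z + 1/24*z**2 - 6/7*y + 1/84*z
  leading term y**3: no divisor's leading term divides it; move 3/7*y**3 to the remainder.
  leading term y**2*z: no divisor's leading term divides it; move -3/14*y**2*z to the remainder.
  leading term y*z**2: no divisor's leading term divides it; move y*z**2 to the remainder.
  leading term z**3: no divisor's leading term divides it; move -1/6*z**3 to the remainder.
  leading term x*y: subtract (4/21)·f_1 from -8/7*x*y + 4/7*x*z + 12/7*y**2 - 6/7*y*z + 1/24*z**2 - 6/7*y + 1/84*z → 12/7*y**2 - 6/7*y*z + 71/168*z**2 - 6/7*y + 5/84*z - 10/21
  leading term y**2: no divisor's leading term divides it; move 12/7*y**2 to the remainder.
  leading term y*z: no divisor's leading term divides it; move -6/7*y*z to the remainder.
  leading term z**2: no divisor's leading term divides it; move 71/168*z**2 to the remainder.
  leading term y: no divisor's leading term divides it; move -6/7*y to the remainder.
  leading term z: no divisor's leading term divides it; move 5/84*z to the remainder.
  leading term 1: no divisor's leading term divides it; move -10/21 to the remainder.
  remainder 3/7*y**3 - 3/14*y**2*z + y*z**2 - 1/6*z**3 + 12/7*y**2 - 6/7*y*z + 71/168*z**2 - 6/7*y + 5/84*z - 10/21 ≠ 0; add h_3 = 3/7*y**3 - 3/14*y**2*z + y*z**2 - 1/6*z**3 + 12/7*y**2 - 6/7*y*z + 71/168*z**2 - 6/7*y + 5/84*z - 10/21 to the basis.

The other S-polynomials (S(f_1,h_3), S(f_2,h_3)) all reduce to 0 modulo the current basis, so we have a Gröbner basis.
Inter-reduce: drop elements whose leading term is divisible by another's, tail-reduce, and make monic.
Reduced Gröbner basis: {y**3 - 1/2*y**2*z + 7/3*y*z**2 - 7/18*z**3 + 4*y**2 - 2*y*z + 71/72*z**2 - 2*y + 5/36*z - 10/9, x*y - 3/14*y**2 - 1/6*z**2 + 4/7*x - 6/7*y + 1/24*z + 1/84, x*z - 3/7*y**2 - z**2 + 8/7*x - 12/7*y + 6/7}.
Label its elements g_1 = y**3 - 1/2*y**2*z + 7/3*y*z**2 - 7/18*z**3 + 4*y**2 - 2*y*z + 71/72*z**2 - 2*y + 5/36*z - 10/9, g_2 = x*y - 3/14*y**2 - 1/6*z**2 + 4/7*x - 6/7*y + 1/24*z + 1/84, g_3 = x*z - 3/7*y**2 - z**2 + 8/7*x - 12/7*y + 6/7.

Reduce p = 4/3*x*y - 2/7*y**2 - 2/9*z**2 + 16/21*x - 8/7*y + 1/18*z + 1/63 modulo G:
  leading term x*y: subtract (4/3)·g_2 from 4/3*x*y - 2/7*y**2 - 2/9*z**2 + 16/21*x - 8/7*y + 1/18*z + 1/63 → 0
  normal form = 0.
Since the normal form is 0, p ∈ I.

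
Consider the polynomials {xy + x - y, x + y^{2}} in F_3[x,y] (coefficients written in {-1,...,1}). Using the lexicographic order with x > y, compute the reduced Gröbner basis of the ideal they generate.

f_1 = xy + x - y, LT = xy.
f_2 = x + y^{2}, LT = x.

S(f_1,f_2): lcm = xy. S = x - y^{3} - y.
  leading term x: subtract (1)·f_2 from x - y^{3} - y → -y^{3} - y^{2} - y
  leading term y^{3}: no divisor's leading term divides it; move -y^{3} to the remainder.
  leading term y^{2}: no divisor's leading term divides it; move -y^{2} to the remainder.
  leading term y: no divisor's leading term divides it; move -y to the remainder.
  remainder -y^{3} - y^{2} - y ≠ 0; add g_3 = -y^{3} - y^{2} - y to the basis.

S(f_1,g_3): lcm = xy^{3}. S = -xy - y^{3}.
  leading term xy: subtract (-1)·f_1 from -xy - y^{3} → x - y^{3} - y
  leading term x: subtract (1)·f_2 from x - y^{3} - y → -y^{3} - y^{2} - y
  leading term y^{3}: subtract (1)·g_3 from -y^{3} - y^{2} - y → 0
  remainder 0.

S(f_2,g_3): leading monomials are coprime, so the S-polynomial reduces to 0 (Buchberger's first criterion).
Every S-polynomial of the final basis reduces to 0, so we have a Gröbner basis.
Inter-reduce: drop elements whose leading term is divisible by another's, tail-reduce, and make monic.

G = {x + y^{2}, y^{3} + y^{2} + y}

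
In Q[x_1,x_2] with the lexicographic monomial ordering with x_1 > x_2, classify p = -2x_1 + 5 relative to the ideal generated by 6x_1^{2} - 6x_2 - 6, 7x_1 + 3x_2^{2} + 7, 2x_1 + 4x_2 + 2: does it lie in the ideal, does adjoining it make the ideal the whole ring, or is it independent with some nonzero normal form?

Adjoining -2x_1 + 5 makes the ideal the whole ring: the system is inconsistent.

First compute the reduced Gröbner basis of I by Buchberger's algorithm.
f_1 = 6x_1^{2} - 6x_2 - 6, LT = x_1^{2}.
f_2 = 7x_1 + 3x_2^{2} + 7, LT = x_1.
f_3 = 2x_1 + 4x_2 + 2, LT = x_1.

S(f_1,f_2): lcm = x_1^{2}. S = -\tfrac{3}{7}x_1x_2^{2} - x_1 - x_2 - 1.
  leading term x_1x_2^{2}: subtract (-\tfrac{3}{49}x_2^{2})·f_2 from -\tfrac{3}{7}x_1x_2^{2} - x_1 - x_2 - 1 → -x_1 + \tfrac{9}{49}x_2^{4} + \tfrac{3}{7}x_2^{2} - x_2 - 1
  leading term x_1: subtract (-\tfrac{1}{7})·f_2 from -x_1 + \tfrac{9}{49}x_2^{4} + \tfrac{3}{7}x_2^{2} - x_2 - 1 → \tfrac{9}{49}x_2^{4} + \tfrac{6}{7}x_2^{2} - x_2
  leading term x_2^{4}: no divisor's leading term divides it; move \tfrac{9}{49}x_2^{4} to the remainder.
  leading term x_2^{2}: no divisor's leading term divides it; move \tfrac{6}{7}x_2^{2} to the remainder.
  leading term x_2: no divisor's leading term divides it; move -x_2 to the remainder.
  remainder \tfrac{9}{49}x_2^{4} + \tfrac{6}{7}x_2^{2} - x_2 ≠ 0; add h_4 = \tfrac{9}{49}x_2^{4} + \tfrac{6}{7}x_2^{2} - x_2 to the basis.

S(f_1,f_3): lcm = x_1^{2}. S = -2x_1x_2 - x_1 - x_2 - 1.
  leading term x_1x_2: subtract (-\tfrac{2}{7}x_2)·f_2 from -2x_1x_2 - x_1 - x_2 - 1 → -x_1 + \tfrac{6}{7}x_2^{3} + x_2 - 1
  leading term x_1: subtract (-\tfrac{1}{7})·f_2 from -x_1 + \tfrac{6}{7}x_2^{3} + x_2 - 1 → \tfrac{6}{7}x_2^{3} + \tfrac{3}{7}x_2^{2} + x_2
  leading term x_2^{3}: no divisor's leading term divides it; move \tfrac{6}{7}x_2^{3} to the remainder.
  leading term x_2^{2}: no divisor's leading term divides it; move \tfrac{3}{7}x_2^{2} to the remainder.
  leading term x_2: no divisor's leading term divides it; move x_2 to the remainder.
  remainder \tfrac{6}{7}x_2^{3} + \tfrac{3}{7}x_2^{2} + x_2 ≠ 0; add h_5 = \tfrac{6}{7}x_2^{3} + \tfrac{3}{7}x_2^{2} + x_2 to the basis.

S(f_2,f_3): lcm = x_1. S = \tfrac{3}{7}x_2^{2} - 2x_2.
  leading term x_2^{2}: no divisor's leading term divides it; move \tfrac{3}{7}x_2^{2} to the remainder.
  leading term x_2: no divisor's leading term divides it; move -2x_2 to the remainder.
  remainder \tfrac{3}{7}x_2^{2} - 2x_2 ≠ 0; add h_6 = \tfrac{3}{7}x_2^{2} - 2x_2 to the basis.

S(f_1,h_4): leading monomials are coprime, so the S-polynomial reduces to 0 (Buchberger's first criterion).
S(f_2,h_4): leading monomials are coprime, so the S-polynomial reduces to 0 (Buchberger's first criterion).
S(f_3,h_4): leading monomials are coprime, so the S-polynomial reduces to 0 (Buchberger's first criterion).
S(f_1,h_5): leading monomials are coprime, so the S-polynomial reduces to 0 (Buchberger's first criterion).
S(f_2,h_5): leading monomials are coprime, so the S-polynomial reduces to 0 (Buchberger's first criterion).
S(f_3,h_5): leading monomials are coprime, so the S-polynomial reduces to 0 (Buchberger's first criterion).
S(h_4,h_5): lcm = x_2^{4}. S = -\tfrac{1}{2}x_2^{3} + \tfrac{7}{2}x_2^{2} - \tfrac{49}{9}x_2.
  leading term x_2^{3}: subtract (-\tfrac{7}{12})·h_5 from -\tfrac{1}{2}x_2^{3} + \tfrac{7}{2}x_2^{2} - \tfrac{49}{9}x_2 → \tfrac{15}{4}x_2^{2} - \tfrac{175}{36}x_2
  leading term x_2^{2}: subtract (\tfrac{35}{4})·h_6 from \tfrac{15}{4}x_2^{2} - \tfrac{175}{36}x_2 → \tfrac{455}{36}x_2
  leading term x_2: no divisor's leading term divides it; move \tfrac{455}{36}x_2 to the remainder.
  remainder \tfrac{455}{36}x_2 ≠ 0; add h_7 = \tfrac{455}{36}x_2 to the basis.

S(f_1,h_6): leading monomials are coprime, so the S-polynomial reduces to 0 (Buchberger's first criterion).
S(f_2,h_6): leading monomials are coprime, so the S-polynomial reduces to 0 (Buchberger's first criterion).
S(f_3,h_6): leading monomials are coprime, so the S-polynomial reduces to 0 (Buchberger's first criterion).
S(h_4,h_6): lcm = x_2^{4}. S = \tfrac{14}{3}x_2^{3} + \tfrac{14}{3}x_2^{2} - \tfrac{49}{9}x_2.
  leading term x_2^{3}: subtract (\tfrac{49}{9})·h_5 from \tfrac{14}{3}x_2^{3} + \tfrac{14}{3}x_2^{2} - \tfrac{49}{9}x_2 → \tfrac{7}{3}x_2^{2} - \tfrac{98}{9}x_2
  leading term x_2^{2}: subtract (\tfrac{49}{9})·h_6 from \tfrac{7}{3}x_2^{2} - \tfrac{98}{9}x_2 → 0
  remainder 0.

S(h_5,h_6): lcm = x_2^{3}. S = \tfrac{31}{6}x_2^{2} + \tfrac{7}{6}x_2.
  leading term x_2^{2}: subtract (\tfrac{217}{18})·h_6 from \tfrac{31}{6}x_2^{2} + \tfrac{7}{6}x_2 → \tfrac{455}{18}x_2
  leading term x_2: subtract (2)·h_7 from \tfrac{455}{18}x_2 → 0
  remainder 0.

S(f_1,h_7): leading monomials are coprime, so the S-polynomial reduces to 0 (Buchberger's first criterion).
S(f_2,h_7): leading monomials are coprime, so the S-polynomial reduces to 0 (Buchberger's first criterion).
S(f_3,h_7): leading monomials are coprime, so the S-polynomial reduces to 0 (Buchberger's first criterion).
S(h_4,h_7): lcm = x_2^{4}. S = \tfrac{14}{3}x_2^{2} - \tfrac{49}{9}x_2.
  leading term x_2^{2}: subtract (\tfrac{98}{9})·h_6 from \tfrac{14}{3}x_2^{2} - \tfrac{49}{9}x_2 → \tfrac{49}{3}x_2
  leading term x_2: subtract (\tfrac{84}{65})·h_7 from \tfrac{49}{3}x_2 → 0
  remainder 0.

S(h_5,h_7): lcm = x_2^{3}. S = \tfrac{1}{2}x_2^{2} + \tfrac{7}{6}x_2.
  leading term x_2^{2}: subtract (\tfrac{7}{6})·h_6 from \tfrac{1}{2}x_2^{2} + \tfrac{7}{6}x_2 → \tfrac{7}{2}x_2
  leading term x_2: subtract (\tfrac{18}{65})·h_7 from \tfrac{7}{2}x_2 → 0
  remainder 0.

S(h_6,h_7): lcm = x_2^{2}. S = -\tfrac{14}{3}x_2.
  leading term x_2: subtract (-\tfrac{24}{65})·h_7 from -\tfrac{14}{3}x_2 → 0
  remainder 0.

Every S-polynomial of the final basis reduces to 0, so we have a Gröbner basis.
Inter-reduce: drop elements whose leading term is divisible by another's, tail-reduce, and make monic.
Reduced Gröbner basis: {x_1 + 1, x_2}.
Label its elements g_1 = x_1 + 1, g_2 = x_2.

Reduce p = -2x_1 + 5 modulo G:
  leading term x_1: subtract (-2)·g_1 from -2x_1 + 5 → 7
  leading term 1: no divisor's leading term divides it; move 7 to the remainder.
  normal form = 7.
The normal form is nonzero, so p ∉ I. Since p minus its normal form lies in I, I + (p) = I + (r) where r = 7; decide whether this ideal is the whole ring.
Here r = 7 is a nonzero constant, hence a unit: 1 ∈ I + (p), the Gröbner basis of I + (p) is {1}, and the enlarged system has no common solution — adjoining p is inconsistent.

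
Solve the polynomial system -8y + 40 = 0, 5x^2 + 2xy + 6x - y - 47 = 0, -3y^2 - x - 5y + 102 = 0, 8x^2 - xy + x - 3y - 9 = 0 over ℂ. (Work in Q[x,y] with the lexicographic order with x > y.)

Compute a lex Gröbner basis by Buchberger's algorithm.
f_1 = -8y + 40, LT = y.
f_2 = 5x^2 + 2xy + 6x - y - 47, LT = x^2.
f_3 = -x - 3y^2 - 5y + 102, LT = x.
f_4 = 8x^2 - xy + x - 3y - 9, LT = x^2.

The S-polynomials (S(f_1,f_2), S(f_1,f_3), S(f_1,f_4), S(f_2,f_3), S(f_2,f_4), S(f_3,f_4)) all reduce to 0 modulo the current basis, so we have a Gröbner basis.
Inter-reduce: drop elements whose leading term is divisible by another's, tail-reduce, and make monic.
Reduced Gröbner basis: {x - 2, y - 5}.

A lex Gröbner basis eliminates variables successively. Here y - 5 depends only on y, with roots {5}; lifting each root through the earlier basis elements recovers the full solutions.
  y = 5: the earlier basis element becomes x - 2 = 0, giving x = 2 — point (2, 5).

{(2, 5)}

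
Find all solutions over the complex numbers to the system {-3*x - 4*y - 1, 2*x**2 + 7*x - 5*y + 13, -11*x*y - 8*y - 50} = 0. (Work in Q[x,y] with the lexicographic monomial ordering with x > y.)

{(-3, 2)}

Compute a lex Gröbner basis by Buchberger's algorithm.
f_1 = -3*x - 4*y - 1, LT = x.
f_2 = 2*x**2 + 7*x - 5*y + 13, LT = x**2.
f_3 = -11*x*y - 8*y - 50, LT = x*y.

S(f_1,f_2): lcm = x**2. S = 4/3*x*y - 19/6*x + 5/2*y - 13/2.
  leading term x*y: subtract (-4/9*y)·f_1 from 4/3*x*y - 19/6*x + 5/2*y - 13/2 → -19/6*x - 16/9*y**2 + 37/18*y - 13/2
  leading term x: subtract (19/18)·f_1 from -19/6*x - 16/9*y**2 + 37/18*y - 13/2 → -16/9*y**2 + 113/18*y - 49/9
  leading term y**2: no divisor's leading term divides it; move -16/9*y**2 to the remainder.
  leading term y: no divisor's leading term divides it; move 113/18*y to the remainder.
  leading term 1: no divisor's leading term divides it; move -49/9 to the remainder.
  remainder -16/9*y**2 + 113/18*y - 49/9 ≠ 0; add h_4 = -16/9*y**2 + 113/18*y - 49/9 to the basis.

S(f_1,f_3): lcm = x*y. S = 4/3*y**2 - 13/33*y - 50/11.
  leading term y**2: subtract (-3/4)·h_4 from 4/3*y**2 - 13/33*y - 50/11 → 1139/264*y - 1139/132
  leading term y: no divisor's leading term divides it; move 1139/264*y to the remainder.
  leading term 1: no divisor's leading term divides it; move -1139/132 to the remainder.
  remainder 1139/264*y - 1139/132 ≠ 0; add h_5 = 1139/264*y - 1139/132 to the basis.

The other S-polynomials (S(f_2,f_3), S(f_1,h_4), S(f_2,h_4), S(f_3,h_4), S(f_1,h_5), S(f_2,h_5), S(f_3,h_5), S(h_4,h_5)) all reduce to 0 modulo the current basis, so we have a Gröbner basis.
Inter-reduce: drop elements whose leading term is divisible by another's, tail-reduce, and make monic.
Reduced Gröbner basis: {x + 3, y - 2}.

From the last basis element, y - 2 = 0, so y takes values in {2}. Each choice, substituted upward through the basis, yields the corresponding point(s) of the solution set.
  y = 2: the earlier basis element becomes x + 3 = 0, giving x = -3 — point (-3, 2).
Substituting each solution back into the original system confirms all equations vanish.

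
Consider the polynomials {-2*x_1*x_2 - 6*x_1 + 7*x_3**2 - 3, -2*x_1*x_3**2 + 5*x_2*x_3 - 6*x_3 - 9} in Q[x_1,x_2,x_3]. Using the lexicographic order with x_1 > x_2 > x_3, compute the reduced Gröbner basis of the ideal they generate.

G = {x_1*x_2 + 3*x_1 - 7/2*x_3**2 + 3/2, x_1*x_3**2 - 5/2*x_2*x_3 + 3*x_3 + 9/2, x_2**2*x_3 + 9/5*x_2*x_3 - 9/5*x_2 - 7/5*x_3**4 + 3/5*x_3**2 - 18/5*x_3 - 27/5}

f_1 = -2*x_1*x_2 - 6*x_1 + 7*x_3**2 - 3, LT = x_1*x_2.
f_2 = -2*x_1*x_3**2 + 5*x_2*x_3 - 6*x_3 - 9, LT = x_1*x_3**2.

S(f_1,f_2): lcm = x_1*x_2*x_3**2. S = 3*x_1*x_3**2 + 5/2*x_2**2*x_3 - 3*x_2*x_3 - 9/2*x_2 - 7/2*x_3**4 + 3/2*x_3**2.
  leading term x_1*x_3**2: subtract (-3/2)·f_2 from 3*x_1*x_3**2 + 5/2*x_2**2*x_3 - 3*x_2*x_3 - 9/2*x_2 - 7/2*x_3**4 + 3/2*x_3**2 → 5/2*x_2**2*x_3 + 9/2*x_2*x_3 - 9/2*x_2 - 7/2*x_3**4 + 3/2*x_3**2 - 9*x_3 - 27/2
  leading term x_2**2*x_3: no divisor's leading term divides it; move 5/2*x_2**2*x_3 to the remainder.
  leading term x_2*x_3: no divisor's leading term divides it; move 9/2*x_2*x_3 to the remainder.
  leading term x_2: no divisor's leading term divides it; move -9/2*x_2 to the remainder.
  leading term x_3**4: no divisor's leading term divides it; move -7/2*x_3**4 to the remainder.
  leading term x_3**2: no divisor's leading term divides it; move 3/2*x_3**2 to the remainder.
  leading term x_3: no divisor's leading term divides it; move -9*x_3 to the remainder.
  leading term 1: no divisor's leading term divides it; move -27/2 to the remainder.
  remainder 5/2*x_2**2*x_3 + 9/2*x_2*x_3 - 9/2*x_2 - 7/2*x_3**4 + 3/2*x_3**2 - 9*x_3 - 27/2 ≠ 0; add g_3 = 5/2*x_2**2*x_3 + 9/2*x_2*x_3 - 9/2*x_2 - 7/2*x_3**4 + 3/2*x_3**2 - 9*x_3 - 27/2 to the basis.

The other S-polynomials (S(f_1,g_3), S(f_2,g_3)) all reduce to 0 modulo the current basis, so we have a Gröbner basis.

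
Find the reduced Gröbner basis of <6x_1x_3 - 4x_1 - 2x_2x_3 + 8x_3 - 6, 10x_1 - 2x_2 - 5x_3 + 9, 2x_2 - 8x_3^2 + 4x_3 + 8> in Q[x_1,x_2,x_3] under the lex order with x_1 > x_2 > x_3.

f_1 = 6x_1x_3 - 4x_1 - 2x_2x_3 + 8x_3 - 6, LT = x_1x_3.
f_2 = 10x_1 - 2x_2 - 5x_3 + 9, LT = x_1.
f_3 = 2x_2 - 8x_3^2 + 4x_3 + 8, LT = x_2.

S(f_1,f_2): lcm = x_1x_3. S = -2/3x_1 - 2/15x_2x_3 + 1/2x_3^2 + 13/30x_3 - 1.
  leading term x_1: subtract (-1/15)·f_2 from -2/3x_1 - 2/15x_2x_3 + 1/2x_3^2 + 13/30x_3 - 1 → -2/15x_2x_3 - 2/15x_2 + 1/2x_3^2 + 1/10x_3 - 2/5
  leading term x_2x_3: subtract (-1/15x_3)·f_3 from -2/15x_2x_3 - 2/15x_2 + 1/2x_3^2 + 1/10x_3 - 2/5 → -2/15x_2 - 8/15x_3^3 + 23/30x_3^2 + 19/30x_3 - 2/5
  leading term x_2: subtract (-1/15)·f_3 from -2/15x_2 - 8/15x_3^3 + 23/30x_3^2 + 19/30x_3 - 2/5 → -8/15x_3^3 + 7/30x_3^2 + 9/10x_3 + 2/15
  leading term x_3^3: no divisor's leading term divides it; move -8/15x_3^3 to the remainder.
  leading term x_3^2: no divisor's leading term divides it; move 7/30x_3^2 to the remainder.
  leading term x_3: no divisor's leading term divides it; move 9/10x_3 to the remainder.
  leading term 1: no divisor's leading term divides it; move 2/15 to the remainder.
  remainder -8/15x_3^3 + 7/30x_3^2 + 9/10x_3 + 2/15 ≠ 0; add g_4 = -8/15x_3^3 + 7/30x_3^2 + 9/10x_3 + 2/15 to the basis.

The other S-polynomials (S(f_1,f_3), S(f_2,f_3), S(f_1,g_4), S(f_2,g_4), S(f_3,g_4)) all reduce to 0 modulo the current basis, so we have a Gröbner basis.
Inter-reduce: drop elements whose leading term is divisible by another's, tail-reduce, and make monic.

G = {x_1 - 4/5x_3^2 - 1/10x_3 + 17/10, x_2 - 4x_3^2 + 2x_3 + 4, x_3^3 - 7/16x_3^2 - 27/16x_3 - 1/4}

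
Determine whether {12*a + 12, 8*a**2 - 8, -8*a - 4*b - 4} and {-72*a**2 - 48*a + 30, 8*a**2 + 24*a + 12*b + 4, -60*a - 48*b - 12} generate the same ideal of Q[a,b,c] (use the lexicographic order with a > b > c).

Equality of ideals is decidable: compute both reduced Gröbner bases (unique for the ordering) and check whether they agree.
Buchberger on the first generating set:
f_1 = 12*a + 12, LT = a.
f_2 = 8*a**2 - 8, LT = a**2.
f_3 = -8*a - 4*b - 4, LT = a.

S(f_1,f_3): lcm = a. S = -1/2*b + 1/2.
  leading term b: no divisor's leading term divides it; move -1/2*b to the remainder.
  leading term 1: no divisor's leading term divides it; move 1/2 to the remainder.
  remainder -1/2*b + 1/2 ≠ 0; add g_4 = -1/2*b + 1/2 to the basis.

The other S-polynomials (S(f_1,f_2), S(f_2,f_3), S(f_1,g_4), S(f_2,g_4), S(f_3,g_4)) all reduce to 0 modulo the current basis, so we have a Gröbner basis.
Inter-reduce: drop elements whose leading term is divisible by another's, tail-reduce, and make monic.
Reduced Gröbner basis: {a + 1, b - 1}.

Buchberger on the second generating set:
h_1 = -72*a**2 - 48*a + 30, LT = a**2.
h_2 = 8*a**2 + 24*a + 12*b + 4, LT = a**2.
h_3 = -60*a - 48*b - 12, LT = a.

S(h_1,h_2): lcm = a**2. S = -7/3*a - 3/2*b - 11/12.
  leading term a: subtract (7/180)·h_3 from -7/3*a - 3/2*b - 11/12 → 11/30*b - 9/20
  leading term b: no divisor's leading term divides it; move 11/30*b to the remainder.
  leading term 1: no divisor's leading term divides it; move -9/20 to the remainder.
  remainder 11/30*b - 9/20 ≠ 0; add k_4 = 11/30*b - 9/20 to the basis.

S(h_1,h_3): lcm = a**2. S = -4/5*a*b + 7/15*a - 5/12.
  leading term a*b: subtract (1/75*b)·h_3 from -4/5*a*b + 7/15*a - 5/12 → 7/15*a + 16/25*b**2 + 4/25*b - 5/12
  leading term a: subtract (-7/900)·h_3 from 7/15*a + 16/25*b**2 + 4/25*b - 5/12 → 16/25*b**2 - 16/75*b - 51/100
  leading term b**2: subtract (96/55*b)·k_4 from 16/25*b**2 - 16/75*b - 51/100 → 472/825*b - 51/100
  leading term b: subtract (944/605)·k_4 from 472/825*b - 51/100 → 93/484
  leading term 1: no divisor's leading term divides it; move 93/484 to the remainder.
  remainder 93/484 ≠ 0; add k_5 = 93/484 to the basis.

The other S-polynomials (S(h_2,h_3), S(h_1,k_4), S(h_2,k_4), S(h_3,k_4), S(h_1,k_5), S(h_2,k_5), S(h_3,k_5), S(k_4,k_5)) all reduce to 0 modulo the current basis, so we have a Gröbner basis.
Inter-reduce: drop elements whose leading term is divisible by another's, tail-reduce, and make monic.
Reduced Gröbner basis: {1}.

Since the reduced bases disagree, the two ideals are not the same.
The same test decides containment: I ⊆ J iff every generator of I reduces to 0 modulo a Gröbner basis of J.

No, the ideals differ.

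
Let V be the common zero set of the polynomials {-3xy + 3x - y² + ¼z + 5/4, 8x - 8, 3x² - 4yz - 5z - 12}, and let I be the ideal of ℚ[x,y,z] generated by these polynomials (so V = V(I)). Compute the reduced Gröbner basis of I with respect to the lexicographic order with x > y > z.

f_1 = -3xy + 3x - y² + ¼z + 5/4, LT = xy.
f_2 = 8x - 8, LT = x.
f_3 = 3x² - 4yz - 5z - 12, LT = x².

S(f_1,f_2): lcm = xy. S = -x + ⅓y² + y - 1/12z - 5/12.
  reduce S modulo (f_1, f_2, f_3):
  remainder ⅓y² + y - 1/12z - 17/12 ≠ 0; add g_4 = ⅓y² + y - 1/12z - 17/12 to the basis.

S(f_1,f_3): lcm = x²y. S = -x² + ⅓xy² - 1/12xz - 5/12x + 4/3y²z + 5/3yz + 4y.
  reduce S modulo (f_1, f_2, f_3, g_4):
  remainder -7/3yz + 3y + ⅓z² + 17/3z ≠ 0; add g_5 = -7/3yz + 3y + ⅓z² + 17/3z to the basis.

S(f_2,f_3): lcm = x². S = -x + 4/3yz + 5/3z + 4.
  reduce S modulo (f_1, f_2, f_3, g_4, g_5):
  remainder 12/7y + 4/21z² + 103/21z + 3 ≠ 0; add g_6 = 12/7y + 4/21z² + 103/21z + 3 to the basis.

S(g_4,g_5): lcm = y²z. S = 9/7y² + 1/7yz² + 38/7yz - ¼z² - 17/4z.
  reduce S modulo (f_1, f_2, f_3, g_4, g_5, g_6):
  remainder 1/49z³ + 103/196z² + 9/98z - 81/196 ≠ 0; add g_7 = 1/49z³ + 103/196z² + 9/98z - 81/196 to the basis.

The other S-polynomials (S(f_1,g_4), S(f_2,g_4), S(f_3,g_4), S(f_1,g_5), S(f_2,g_5), S(f_3,g_5), S(f_1,g_6), S(f_2,g_6), S(f_3,g_6), S(g_4,g_6), S(g_5,g_6), S(f_1,g_7), S(f_2,g_7), S(f_3,g_7), S(g_4,g_7), S(g_5,g_7), S(g_6,g_7)) all reduce to 0 modulo the current basis, so we have a Gröbner basis.
Inter-reduce: drop elements whose leading term is divisible by another's, tail-reduce, and make monic.

G = {x - 1, y + 1/9z² + 103/36z + 7/4, z³ + 103/4z² + 9/2z - 81/4}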